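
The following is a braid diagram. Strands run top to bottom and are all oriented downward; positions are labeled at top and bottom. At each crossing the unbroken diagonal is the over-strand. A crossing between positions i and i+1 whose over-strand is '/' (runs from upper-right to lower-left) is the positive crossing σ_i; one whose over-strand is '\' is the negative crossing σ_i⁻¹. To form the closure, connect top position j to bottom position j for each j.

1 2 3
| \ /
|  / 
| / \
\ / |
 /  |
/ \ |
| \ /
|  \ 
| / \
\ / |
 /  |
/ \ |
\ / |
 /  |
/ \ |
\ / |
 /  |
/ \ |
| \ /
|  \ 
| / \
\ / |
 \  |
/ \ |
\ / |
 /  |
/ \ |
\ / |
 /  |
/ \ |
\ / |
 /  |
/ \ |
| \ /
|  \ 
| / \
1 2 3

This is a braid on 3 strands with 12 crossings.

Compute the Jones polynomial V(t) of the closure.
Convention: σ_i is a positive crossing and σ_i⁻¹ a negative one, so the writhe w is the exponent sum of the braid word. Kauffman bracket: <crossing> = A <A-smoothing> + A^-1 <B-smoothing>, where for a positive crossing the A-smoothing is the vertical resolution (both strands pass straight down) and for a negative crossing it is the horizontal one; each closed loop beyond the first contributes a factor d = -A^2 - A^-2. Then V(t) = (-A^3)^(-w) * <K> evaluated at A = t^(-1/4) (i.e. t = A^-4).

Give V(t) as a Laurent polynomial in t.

t^8 - 2*t^7 + 3*t^6 - 4*t^5 + 3*t^4 - 3*t^3 + 3*t^2 - t + 1

Derivation:
Reading the diagram top to bottom ('/'-over between positions i,i+1 = s_i, '\'-over = s_i^-1): braid word = s2 s1 s2^-1 s1 s1 s1 s2^-1 s1^-1 s1 s1 s1 s2^-1.
The presented braid s2 s1 s2^-1 s1 s1 s1 s2^-1 s1^-1 s1 s1 s1 s2^-1 on 3 strands reduces by inverse Markov moves (closure unchanged at each step):
  Deconjugate: the word is γ·β·γ⁻¹ with γ = s2 (prefix) and γ⁻¹ = s2^-1 (suffix); strip both.
Reduced to β = s1 s2^-1 s1 s1 s1 s2^-1 s1^-1 s1 s1 s1 on 3 strands, 10 crossings.
Compute on β:
First cancel adjacent σ_i σ_i⁻¹ pairs (Reidemeister II — same braid, same closure): s1 s2^-1 s1 s1 s1 s2^-1 s1^-1 s1 s1 s1 → s1 s2^-1 s1 s1 s1 s2^-1 s1 s1.
Braid: s1 s2^-1 s1 s1 s1 s2^-1 s1 s1 on 3 strands, 8 crossings.
Writhe w = (#positive) - (#negative) = 6 - 2 = 4.
Computing the Kauffman bracket via state sum. There are 2^8 = 256 states.
For each crossing: s=0 is the vertical smoothing, s=1 horizontal. Crossing k contributes A^(sign_k * (1 - 2*s_k)); loop factor d = -A^2 - A^-2.
Tabulate the states by total A-exponent and number of loops L (A-exp: L × count):
  A^8: L=3 ×1
  A^6: L=2 ×8
  A^4: L=1 ×21, L=3 ×7
  A^2: L=2 ×54, L=4 ×2
  A^0: L=3 ×70
  A^-2: L=4 ×56
  A^-4: L=5 ×28
  A^-6: L=6 ×8
  A^-8: L=7 ×1
Each group contributes A^e * Σ count * d^(L-1):
Powers of d = -A^2 - A^-2: d^2 = A^4 + 2 + A^-4; d^3 = -A^6 - 3*A^2 - 3*A^-2 - A^-6; d^4 = A^8 + 4*A^4 + 6 + 4*A^-4 + A^-8; d^5 = -A^10 - 5*A^6 - 10*A^2 - 10*A^-2 - 5*A^-6 - A^-10; d^6 = A^12 + 6*A^8 + 15*A^4 + 20 + 15*A^-4 + 6*A^-8 + A^-12.
  A^8 * (d^2) = A^12 + 2*A^8 + A^4
  A^6 * (8*d) = -8*A^8 - 8*A^4
  A^4 * (21 + 7*d^2) = 7*A^8 + 35*A^4 + 7
  A^2 * (54*d + 2*d^3) = -2*A^8 - 60*A^4 - 60 - 2*A^-4
  A^0 * (70*d^2) = 70*A^4 + 140 + 70*A^-4
  A^-2 * (56*d^3) = -56*A^4 - 168 - 168*A^-4 - 56*A^-8
  A^-4 * (28*d^4) = 28*A^4 + 112 + 168*A^-4 + 112*A^-8 + 28*A^-12
  A^-6 * (8*d^5) = -8*A^4 - 40 - 80*A^-4 - 80*A^-8 - 40*A^-12 - 8*A^-16
  A^-8 * (d^6) = A^4 + 6 + 15*A^-4 + 20*A^-8 + 15*A^-12 + 6*A^-16 + A^-20
Summing the groups: <K> = A^12 - A^8 + 3*A^4 - 3 + 3*A^-4 - 4*A^-8 + 3*A^-12 - 2*A^-16 + A^-20
Normalise by the writhe: (-A^3)^(-w) = (-A^3)^(-4) = A^-12, so f(A) = A^-12 * <K> = 1 - A^-4 + 3*A^-8 - 3*A^-12 + 3*A^-16 - 4*A^-20 + 3*A^-24 - 2*A^-28 + A^-32.
Substitute A = t^(-1/4), i.e. A^e → t^(-e/4): V(t) = t^8 - 2*t^7 + 3*t^6 - 4*t^5 + 3*t^4 - 3*t^3 + 3*t^2 - t + 1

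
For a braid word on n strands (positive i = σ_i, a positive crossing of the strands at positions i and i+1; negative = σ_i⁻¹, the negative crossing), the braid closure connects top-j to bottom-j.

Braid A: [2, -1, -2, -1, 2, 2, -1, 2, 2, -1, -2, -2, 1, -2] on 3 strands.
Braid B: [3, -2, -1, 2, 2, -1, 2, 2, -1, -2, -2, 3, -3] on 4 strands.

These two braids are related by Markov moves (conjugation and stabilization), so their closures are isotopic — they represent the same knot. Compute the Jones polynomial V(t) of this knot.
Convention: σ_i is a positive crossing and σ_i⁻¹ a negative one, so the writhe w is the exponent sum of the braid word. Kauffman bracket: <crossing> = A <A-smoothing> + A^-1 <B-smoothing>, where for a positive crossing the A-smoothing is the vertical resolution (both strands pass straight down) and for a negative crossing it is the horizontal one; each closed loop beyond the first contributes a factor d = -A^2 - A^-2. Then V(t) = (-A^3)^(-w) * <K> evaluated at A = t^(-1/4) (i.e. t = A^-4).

Markov-equivalent braids have isotopic closures, hence identical knot invariants. Strip the Markov moves from each word to reach a common short braid β, then compute V(t) once on β.
Braid A: s2 s1^-1 s2^-1 s1^-1 s2 s2 s1^-1 s2 s2 s1^-1 s2^-1 s2^-1 s1 s2^-1 on 3 strands reduces by inverse Markov moves (closure unchanged at each step):
  Deconjugate: the word is γ·β·γ⁻¹ with γ = s2 s1^-1 (prefix) and γ⁻¹ = s1 s2^-1 (suffix); strip both.
Reduced to β = s2^-1 s1^-1 s2 s2 s1^-1 s2 s2 s1^-1 s2^-1 s2^-1 on 3 strands, 10 crossings.
Braid B: s3 s2^-1 s1^-1 s2 s2 s1^-1 s2 s2 s1^-1 s2^-1 s2^-1 s3 s3^-1 on 4 strands reduces by inverse Markov moves (closure unchanged at each step):
  Deconjugate: the word is γ·β·γ⁻¹ with γ = s3 (prefix) and γ⁻¹ = s3^-1 (suffix); strip both.
  Destabilize: the word has the form β·s3 where s3 occurs only as the final letter (β ∈ B_3); drop it and the last strand → 3 strands.
Reduced to β = s2^-1 s1^-1 s2 s2 s1^-1 s2 s2 s1^-1 s2^-1 s2^-1 on 3 strands, 10 crossings.
Both give the same β = s2^-1 s1^-1 s2 s2 s1^-1 s2 s2 s1^-1 s2^-1 s2^-1 on 3 strands, so one state sum suffices:
Braid: s2^-1 s1^-1 s2 s2 s1^-1 s2 s2 s1^-1 s2^-1 s2^-1 on 3 strands, 10 crossings.
Writhe w = (#positive) - (#negative) = 4 - 6 = -2.
Enumerate smoothing states for the bracket polynomial. There are 2^10 = 1024 states.
Smooth each crossing (0=||, 1=⌣⌢); contribution A^(Σ sign_k(1-2s_k)) * d^(L-1).
Tabulate the states by total A-exponent and number of loops L (A-exp: L × count):
  A^10: L=5 ×1
  A^8: L=4 ×10
  A^6: L=3 ×39, L=5 ×6
  A^4: L=2 ×66, L=4 ×52, L=6 ×2
  A^2: L=1 ×45, L=3 ×124, L=5 ×41
  A^0: L=2 ×118, L=4 ×113, L=6 ×21
  A^-2: L=1 ×20, L=3 ×120, L=5 ×63, L=7 ×7
  A^-4: L=2 ×30, L=4 ×68, L=6 ×21, L=8 ×1
  A^-6: L=3 ×20, L=5 ×22, L=7 ×3
  A^-8: L=4 ×7, L=6 ×3
  A^-10: L=5 ×1
Each group contributes A^e * Σ count * d^(L-1):
Powers of d = -A^2 - A^-2: d^2 = A^4 + 2 + A^-4; d^3 = -A^6 - 3*A^2 - 3*A^-2 - A^-6; d^4 = A^8 + 4*A^4 + 6 + 4*A^-4 + A^-8; d^5 = -A^10 - 5*A^6 - 10*A^2 - 10*A^-2 - 5*A^-6 - A^-10; d^6 = A^12 + 6*A^8 + 15*A^4 + 20 + 15*A^-4 + 6*A^-8 + A^-12; d^7 = -A^14 - 7*A^10 - 21*A^6 - 35*A^2 - 35*A^-2 - 21*A^-6 - 7*A^-10 - A^-14.
  A^10 * (d^4) = A^18 + 4*A^14 + 6*A^10 + 4*A^6 + A^2
  A^8 * (10*d^3) = -10*A^14 - 30*A^10 - 30*A^6 - 10*A^2
  A^6 * (39*d^2 + 6*d^4) = 6*A^14 + 63*A^10 + 114*A^6 + 63*A^2 + 6*A^-2
  A^4 * (66*d + 52*d^3 + 2*d^5) = -2*A^14 - 62*A^10 - 242*A^6 - 242*A^2 - 62*A^-2 - 2*A^-6
  A^2 * (45 + 124*d^2 + 41*d^4) = 41*A^10 + 288*A^6 + 539*A^2 + 288*A^-2 + 41*A^-6
  A^0 * (118*d + 113*d^3 + 21*d^5) = -21*A^10 - 218*A^6 - 667*A^2 - 667*A^-2 - 218*A^-6 - 21*A^-10
  A^-2 * (20 + 120*d^2 + 63*d^4 + 7*d^6) = 7*A^10 + 105*A^6 + 477*A^2 + 778*A^-2 + 477*A^-6 + 105*A^-10 + 7*A^-14
  A^-4 * (30*d + 68*d^3 + 21*d^5 + d^7) = -A^10 - 28*A^6 - 194*A^2 - 479*A^-2 - 479*A^-6 - 194*A^-10 - 28*A^-14 - A^-18
  A^-6 * (20*d^2 + 22*d^4 + 3*d^6) = 3*A^6 + 40*A^2 + 153*A^-2 + 232*A^-6 + 153*A^-10 + 40*A^-14 + 3*A^-18
  A^-8 * (7*d^3 + 3*d^5) = -3*A^2 - 22*A^-2 - 51*A^-6 - 51*A^-10 - 22*A^-14 - 3*A^-18
  A^-10 * (d^4) = A^-2 + 4*A^-6 + 6*A^-10 + 4*A^-14 + A^-18
Summing the groups: <K> = A^18 - 2*A^14 + 3*A^10 - 4*A^6 + 4*A^2 - 4*A^-2 + 4*A^-6 - 2*A^-10 + A^-14
Normalise by the writhe: (-A^3)^(-w) = (-A^3)^(2) = A^6, so f(A) = A^6 * <K> = A^24 - 2*A^20 + 3*A^16 - 4*A^12 + 4*A^8 - 4*A^4 + 4 - 2*A^-4 + A^-8.
Substitute A = t^(-1/4), i.e. A^e → t^(-e/4): V(t) = t^2 - 2*t + 4 - 4*t^-1 + 4*t^-2 - 4*t^-3 + 3*t^-4 - 2*t^-5 + t^-6

Answer: t^2 - 2*t + 4 - 4*t^-1 + 4*t^-2 - 4*t^-3 + 3*t^-4 - 2*t^-5 + t^-6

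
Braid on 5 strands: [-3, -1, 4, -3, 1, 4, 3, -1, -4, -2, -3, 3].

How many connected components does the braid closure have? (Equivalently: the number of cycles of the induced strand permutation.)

3

Derivation:
Track the strand permutation on 5 strands, starting from identity.
  step 1: s3^-1 swaps positions 3,4 -> [1 2 4 3 5]
  step 2: s1^-1 swaps positions 1,2 -> [2 1 4 3 5]
  step 3: s4 swaps positions 4,5 -> [2 1 4 5 3]
  step 4: s3^-1 swaps positions 3,4 -> [2 1 5 4 3]
  step 5: s1 swaps positions 1,2 -> [1 2 5 4 3]
  step 6: s4 swaps positions 4,5 -> [1 2 5 3 4]
  step 7: s3 swaps positions 3,4 -> [1 2 3 5 4]
  step 8: s1^-1 swaps positions 1,2 -> [2 1 3 5 4]
  step 9: s4^-1 swaps positions 4,5 -> [2 1 3 4 5]
  step 10: s2^-1 swaps positions 2,3 -> [2 3 1 4 5]
  step 11: s3^-1 swaps positions 3,4 -> [2 3 4 1 5]
  step 12: s3 swaps positions 3,4 -> [2 3 1 4 5]
Final permutation (position -> original strand): [2 3 1 4 5]
Closure components = cycle count of this permutation = 3.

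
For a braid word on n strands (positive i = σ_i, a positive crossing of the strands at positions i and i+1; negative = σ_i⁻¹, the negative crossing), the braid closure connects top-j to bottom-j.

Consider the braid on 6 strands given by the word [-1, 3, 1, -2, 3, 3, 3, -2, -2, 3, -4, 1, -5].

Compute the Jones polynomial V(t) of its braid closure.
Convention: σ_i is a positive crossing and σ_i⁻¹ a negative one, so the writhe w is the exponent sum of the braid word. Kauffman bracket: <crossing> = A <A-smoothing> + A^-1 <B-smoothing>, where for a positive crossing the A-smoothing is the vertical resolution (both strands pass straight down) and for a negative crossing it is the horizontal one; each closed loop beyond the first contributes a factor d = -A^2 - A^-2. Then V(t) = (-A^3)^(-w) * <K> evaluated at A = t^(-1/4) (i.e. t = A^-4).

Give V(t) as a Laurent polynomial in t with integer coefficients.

-t^6 + 2*t^5 - 4*t^4 + 5*t^3 - 4*t^2 + 5*t - 3 + 2*t^-1 - t^-2

Derivation:
The presented braid s1^-1 s3 s1 s2^-1 s3 s3 s3 s2^-1 s2^-1 s3 s4^-1 s1 s5^-1 on 6 strands reduces by inverse Markov moves (closure unchanged at each step):
  Destabilize: the word has the form β·s5^-1 where s5^-1 occurs only as the final letter (β ∈ B_5); drop it and the last strand → 5 strands.
  Deconjugate: the word is γ·β·γ⁻¹ with γ = s1^-1 (prefix) and γ⁻¹ = s1 (suffix); strip both.
  Destabilize: the word has the form β·s4^-1 where s4^-1 occurs only as the final letter (β ∈ B_4); drop it and the last strand → 4 strands.
Reduced to β = s3 s1 s2^-1 s3 s3 s3 s2^-1 s2^-1 s3 on 4 strands, 9 crossings.
Compute on β:
Braid: s3 s1 s2^-1 s3 s3 s3 s2^-1 s2^-1 s3 on 4 strands, 9 crossings.
Writhe w = (#positive) - (#negative) = 6 - 3 = 3.
Enumerate smoothing states for the bracket polynomial. There are 2^9 = 512 states.
For each crossing: s=0 is the vertical smoothing, s=1 horizontal. Crossing k contributes A^(sign_k * (1 - 2*s_k)); loop factor d = -A^2 - A^-2.
Tabulate the states by total A-exponent and number of loops L (A-exp: L × count):
  A^9: L=5 ×1
  A^7: L=4 ×9
  A^5: L=3 ×32, L=5 ×4
  A^3: L=2 ×51, L=4 ×32, L=6 ×1
  A^1: L=1 ×27, L=3 ×81, L=5 ×18
  A^-1: L=2 ×53, L=4 ×67, L=6 ×6
  A^-3: L=3 ×50, L=5 ×33, L=7 ×1
  A^-5: L=4 ×27, L=6 ×9
  A^-7: L=5 ×8, L=7 ×1
  A^-9: L=6 ×1
Each group contributes A^e * Σ count * d^(L-1):
Powers of d = -A^2 - A^-2: d^2 = A^4 + 2 + A^-4; d^3 = -A^6 - 3*A^2 - 3*A^-2 - A^-6; d^4 = A^8 + 4*A^4 + 6 + 4*A^-4 + A^-8; d^5 = -A^10 - 5*A^6 - 10*A^2 - 10*A^-2 - 5*A^-6 - A^-10; d^6 = A^12 + 6*A^8 + 15*A^4 + 20 + 15*A^-4 + 6*A^-8 + A^-12.
  A^9 * (d^4) = A^17 + 4*A^13 + 6*A^9 + 4*A^5 + A
  A^7 * (9*d^3) = -9*A^13 - 27*A^9 - 27*A^5 - 9*A
  A^5 * (32*d^2 + 4*d^4) = 4*A^13 + 48*A^9 + 88*A^5 + 48*A + 4*A^-3
  A^3 * (51*d + 32*d^3 + d^5) = -A^13 - 37*A^9 - 157*A^5 - 157*A - 37*A^-3 - A^-7
  A^1 * (27 + 81*d^2 + 18*d^4) = 18*A^9 + 153*A^5 + 297*A + 153*A^-3 + 18*A^-7
  A^-1 * (53*d + 67*d^3 + 6*d^5) = -6*A^9 - 97*A^5 - 314*A - 314*A^-3 - 97*A^-7 - 6*A^-11
  A^-3 * (50*d^2 + 33*d^4 + d^6) = A^9 + 39*A^5 + 197*A + 318*A^-3 + 197*A^-7 + 39*A^-11 + A^-15
  A^-5 * (27*d^3 + 9*d^5) = -9*A^5 - 72*A - 171*A^-3 - 171*A^-7 - 72*A^-11 - 9*A^-15
  A^-7 * (8*d^4 + d^6) = A^5 + 14*A + 47*A^-3 + 68*A^-7 + 47*A^-11 + 14*A^-15 + A^-19
  A^-9 * (d^5) = -A - 5*A^-3 - 10*A^-7 - 10*A^-11 - 5*A^-15 - A^-19
Summing the groups: <K> = A^17 - 2*A^13 + 3*A^9 - 5*A^5 + 4*A - 5*A^-3 + 4*A^-7 - 2*A^-11 + A^-15
Normalise by the writhe: (-A^3)^(-w) = (-A^3)^(-3) = -A^-9, so f(A) = -A^-9 * <K> = -A^8 + 2*A^4 - 3 + 5*A^-4 - 4*A^-8 + 5*A^-12 - 4*A^-16 + 2*A^-20 - A^-24.
Substitute A = t^(-1/4), i.e. A^e → t^(-e/4): V(t) = -t^6 + 2*t^5 - 4*t^4 + 5*t^3 - 4*t^2 + 5*t - 3 + 2*t^-1 - t^-2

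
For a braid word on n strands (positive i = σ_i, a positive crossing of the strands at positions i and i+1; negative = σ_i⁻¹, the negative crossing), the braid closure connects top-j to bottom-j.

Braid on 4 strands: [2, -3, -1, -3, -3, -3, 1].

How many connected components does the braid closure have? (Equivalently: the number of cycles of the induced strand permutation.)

Track the strand permutation on 4 strands, starting from identity.
  step 1: s2 swaps positions 2,3 -> [1 3 2 4]
  step 2: s3^-1 swaps positions 3,4 -> [1 3 4 2]
  step 3: s1^-1 swaps positions 1,2 -> [3 1 4 2]
  step 4: s3^-1 swaps positions 3,4 -> [3 1 2 4]
  step 5: s3^-1 swaps positions 3,4 -> [3 1 4 2]
  step 6: s3^-1 swaps positions 3,4 -> [3 1 2 4]
  step 7: s1 swaps positions 1,2 -> [1 3 2 4]
Final permutation (position -> original strand): [1 3 2 4]
Closure components = cycle count of this permutation = 3.

Answer: 3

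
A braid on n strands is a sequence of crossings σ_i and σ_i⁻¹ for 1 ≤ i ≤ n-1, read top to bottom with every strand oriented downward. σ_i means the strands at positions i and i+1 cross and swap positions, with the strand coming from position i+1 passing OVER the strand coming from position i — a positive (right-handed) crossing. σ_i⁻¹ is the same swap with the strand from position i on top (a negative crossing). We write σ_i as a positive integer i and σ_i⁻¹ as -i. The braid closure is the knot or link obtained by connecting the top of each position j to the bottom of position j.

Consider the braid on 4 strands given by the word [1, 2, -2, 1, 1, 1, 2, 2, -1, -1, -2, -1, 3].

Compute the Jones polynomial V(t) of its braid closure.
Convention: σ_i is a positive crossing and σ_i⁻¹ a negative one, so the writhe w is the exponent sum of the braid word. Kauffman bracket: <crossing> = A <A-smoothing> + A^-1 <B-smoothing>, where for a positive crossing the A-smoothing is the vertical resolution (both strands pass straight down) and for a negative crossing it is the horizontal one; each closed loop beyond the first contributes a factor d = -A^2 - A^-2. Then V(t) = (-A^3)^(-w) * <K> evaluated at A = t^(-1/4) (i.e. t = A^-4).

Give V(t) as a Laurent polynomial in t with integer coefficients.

The presented braid s1 s2 s2^-1 s1 s1 s1 s2 s2 s1^-1 s1^-1 s2^-1 s1^-1 s3 on 4 strands reduces by inverse Markov moves (closure unchanged at each step):
  Destabilize: the word has the form β·s3 where s3 occurs only as the final letter (β ∈ B_3); drop it and the last strand → 3 strands.
  Deconjugate: the word is γ·β·γ⁻¹ with γ = s1 (prefix) and γ⁻¹ = s1^-1 (suffix); strip both.
  Deconjugate: the word is γ·β·γ⁻¹ with γ = s2 (prefix) and γ⁻¹ = s2^-1 (suffix); strip both.
Reduced to β = s2^-1 s1 s1 s1 s2 s2 s1^-1 s1^-1 on 3 strands, 8 crossings.
Compute on β:
Braid: s2^-1 s1 s1 s1 s2 s2 s1^-1 s1^-1 on 3 strands, 8 crossings.
Writhe w = (#positive) - (#negative) = 5 - 3 = 2.
State-sum expansion of <K>. There are 2^8 = 256 states.
Smooth each crossing (0=||, 1=⌣⌢); contribution A^(Σ sign_k(1-2s_k)) * d^(L-1).
Tabulate the states by total A-exponent and number of loops L (A-exp: L × count):
  A^8: L=2 ×1
  A^6: L=1 ×2, L=3 ×6
  A^4: L=2 ×21, L=4 ×7
  A^2: L=1 ×19, L=3 ×33, L=5 ×4
  A^0: L=2 ×46, L=4 ×23, L=6 ×1
  A^-2: L=1 ×6, L=3 ×42, L=5 ×8
  A^-4: L=2 ×9, L=4 ×18, L=6 ×1
  A^-6: L=3 ×5, L=5 ×3
  A^-8: L=4 ×1
Each group contributes A^e * Σ count * d^(L-1):
Powers of d = -A^2 - A^-2: d^2 = A^4 + 2 + A^-4; d^3 = -A^6 - 3*A^2 - 3*A^-2 - A^-6; d^4 = A^8 + 4*A^4 + 6 + 4*A^-4 + A^-8; d^5 = -A^10 - 5*A^6 - 10*A^2 - 10*A^-2 - 5*A^-6 - A^-10.
  A^8 * (d) = -A^10 - A^6
  A^6 * (2 + 6*d^2) = 6*A^10 + 14*A^6 + 6*A^2
  A^4 * (21*d + 7*d^3) = -7*A^10 - 42*A^6 - 42*A^2 - 7*A^-2
  A^2 * (19 + 33*d^2 + 4*d^4) = 4*A^10 + 49*A^6 + 109*A^2 + 49*A^-2 + 4*A^-6
  A^0 * (46*d + 23*d^3 + d^5) = -A^10 - 28*A^6 - 125*A^2 - 125*A^-2 - 28*A^-6 - A^-10
  A^-2 * (6 + 42*d^2 + 8*d^4) = 8*A^6 + 74*A^2 + 138*A^-2 + 74*A^-6 + 8*A^-10
  A^-4 * (9*d + 18*d^3 + d^5) = -A^6 - 23*A^2 - 73*A^-2 - 73*A^-6 - 23*A^-10 - A^-14
  A^-6 * (5*d^2 + 3*d^4) = 3*A^2 + 17*A^-2 + 28*A^-6 + 17*A^-10 + 3*A^-14
  A^-8 * (d^3) = -A^-2 - 3*A^-6 - 3*A^-10 - A^-14
Summing the groups: <K> = A^10 - A^6 + 2*A^2 - 2*A^-2 + 2*A^-6 - 2*A^-10 + A^-14
Normalise by the writhe: (-A^3)^(-w) = (-A^3)^(-2) = A^-6, so f(A) = A^-6 * <K> = A^4 - 1 + 2*A^-4 - 2*A^-8 + 2*A^-12 - 2*A^-16 + A^-20.
Substitute A = t^(-1/4), i.e. A^e → t^(-e/4): V(t) = t^5 - 2*t^4 + 2*t^3 - 2*t^2 + 2*t - 1 + t^-1

Answer: t^5 - 2*t^4 + 2*t^3 - 2*t^2 + 2*t - 1 + t^-1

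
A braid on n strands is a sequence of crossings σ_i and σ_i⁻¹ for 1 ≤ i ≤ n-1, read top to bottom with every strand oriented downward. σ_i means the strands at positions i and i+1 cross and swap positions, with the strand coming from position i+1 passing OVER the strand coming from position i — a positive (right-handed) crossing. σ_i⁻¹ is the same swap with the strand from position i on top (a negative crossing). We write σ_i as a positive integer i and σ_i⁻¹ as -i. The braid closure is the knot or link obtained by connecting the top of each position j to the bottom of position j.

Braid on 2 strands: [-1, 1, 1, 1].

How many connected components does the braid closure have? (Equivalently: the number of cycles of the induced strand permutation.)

Track the strand permutation on 2 strands, starting from identity.
  step 1: s1^-1 swaps positions 1,2 -> [2 1]
  step 2: s1 swaps positions 1,2 -> [1 2]
  step 3: s1 swaps positions 1,2 -> [2 1]
  step 4: s1 swaps positions 1,2 -> [1 2]
Final permutation (position -> original strand): [1 2]
Closure components = cycle count of this permutation = 2.

Answer: 2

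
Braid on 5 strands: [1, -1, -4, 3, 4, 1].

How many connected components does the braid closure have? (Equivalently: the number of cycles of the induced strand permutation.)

Track the strand permutation on 5 strands, starting from identity.
  step 1: s1 swaps positions 1,2 -> [2 1 3 4 5]
  step 2: s1^-1 swaps positions 1,2 -> [1 2 3 4 5]
  step 3: s4^-1 swaps positions 4,5 -> [1 2 3 5 4]
  step 4: s3 swaps positions 3,4 -> [1 2 5 3 4]
  step 5: s4 swaps positions 4,5 -> [1 2 5 4 3]
  step 6: s1 swaps positions 1,2 -> [2 1 5 4 3]
Final permutation (position -> original strand): [2 1 5 4 3]
Closure components = cycle count of this permutation = 3.

Answer: 3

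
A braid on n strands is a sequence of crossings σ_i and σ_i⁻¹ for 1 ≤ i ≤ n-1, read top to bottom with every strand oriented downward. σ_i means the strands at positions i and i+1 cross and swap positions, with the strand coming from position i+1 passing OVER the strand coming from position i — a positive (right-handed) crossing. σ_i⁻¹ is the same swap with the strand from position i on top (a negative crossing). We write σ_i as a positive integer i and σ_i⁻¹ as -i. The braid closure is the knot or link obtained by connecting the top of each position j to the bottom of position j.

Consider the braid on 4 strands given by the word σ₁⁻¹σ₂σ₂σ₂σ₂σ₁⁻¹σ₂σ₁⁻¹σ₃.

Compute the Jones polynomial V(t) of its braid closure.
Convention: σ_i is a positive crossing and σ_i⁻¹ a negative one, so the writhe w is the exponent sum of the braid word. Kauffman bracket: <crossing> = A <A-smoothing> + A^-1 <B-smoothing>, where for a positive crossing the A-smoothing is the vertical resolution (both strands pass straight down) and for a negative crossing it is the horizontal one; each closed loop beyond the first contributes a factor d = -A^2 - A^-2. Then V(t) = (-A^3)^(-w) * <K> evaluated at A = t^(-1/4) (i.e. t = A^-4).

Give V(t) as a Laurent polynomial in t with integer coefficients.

The presented braid s1^-1 s2 s2 s2 s2 s1^-1 s2 s1^-1 s3 on 4 strands reduces by inverse Markov moves (closure unchanged at each step):
  Destabilize: the word has the form β·s3 where s3 occurs only as the final letter (β ∈ B_3); drop it and the last strand → 3 strands.
Reduced to β = s1^-1 s2 s2 s2 s2 s1^-1 s2 s1^-1 on 3 strands, 8 crossings.
Compute on β:
Braid: s1^-1 s2 s2 s2 s2 s1^-1 s2 s1^-1 on 3 strands, 8 crossings.
Writhe w = (#positive) - (#negative) = 5 - 3 = 2.
State-sum expansion of <K>. There are 2^8 = 256 states.
For each crossing: s=0 is the vertical smoothing, s=1 horizontal. Crossing k contributes A^(sign_k * (1 - 2*s_k)); loop factor d = -A^2 - A^-2.
Tabulate the states by total A-exponent and number of loops L (A-exp: L × count):
  A^8: L=4 ×1
  A^6: L=3 ×8
  A^4: L=2 ×22, L=4 ×6
  A^2: L=1 ×23, L=3 ×29, L=5 ×4
  A^0: L=2 ×47, L=4 ×22, L=6 ×1
  A^-2: L=3 ×48, L=5 ×8
  A^-4: L=4 ×27, L=6 ×1
  A^-6: L=5 ×8
  A^-8: L=6 ×1
Each group contributes A^e * Σ count * d^(L-1):
Powers of d = -A^2 - A^-2: d^2 = A^4 + 2 + A^-4; d^3 = -A^6 - 3*A^2 - 3*A^-2 - A^-6; d^4 = A^8 + 4*A^4 + 6 + 4*A^-4 + A^-8; d^5 = -A^10 - 5*A^6 - 10*A^2 - 10*A^-2 - 5*A^-6 - A^-10.
  A^8 * (d^3) = -A^14 - 3*A^10 - 3*A^6 - A^2
  A^6 * (8*d^2) = 8*A^10 + 16*A^6 + 8*A^2
  A^4 * (22*d + 6*d^3) = -6*A^10 - 40*A^6 - 40*A^2 - 6*A^-2
  A^2 * (23 + 29*d^2 + 4*d^4) = 4*A^10 + 45*A^6 + 105*A^2 + 45*A^-2 + 4*A^-6
  A^0 * (47*d + 22*d^3 + d^5) = -A^10 - 27*A^6 - 123*A^2 - 123*A^-2 - 27*A^-6 - A^-10
  A^-2 * (48*d^2 + 8*d^4) = 8*A^6 + 80*A^2 + 144*A^-2 + 80*A^-6 + 8*A^-10
  A^-4 * (27*d^3 + d^5) = -A^6 - 32*A^2 - 91*A^-2 - 91*A^-6 - 32*A^-10 - A^-14
  A^-6 * (8*d^4) = 8*A^2 + 32*A^-2 + 48*A^-6 + 32*A^-10 + 8*A^-14
  A^-8 * (d^5) = -A^2 - 5*A^-2 - 10*A^-6 - 10*A^-10 - 5*A^-14 - A^-18
Summing the groups: <K> = -A^14 + 2*A^10 - 2*A^6 + 4*A^2 - 4*A^-2 + 4*A^-6 - 3*A^-10 + 2*A^-14 - A^-18
Normalise by the writhe: (-A^3)^(-w) = (-A^3)^(-2) = A^-6, so f(A) = A^-6 * <K> = -A^8 + 2*A^4 - 2 + 4*A^-4 - 4*A^-8 + 4*A^-12 - 3*A^-16 + 2*A^-20 - A^-24.
Substitute A = t^(-1/4), i.e. A^e → t^(-e/4): V(t) = -t^6 + 2*t^5 - 3*t^4 + 4*t^3 - 4*t^2 + 4*t - 2 + 2*t^-1 - t^-2

Answer: -t^6 + 2*t^5 - 3*t^4 + 4*t^3 - 4*t^2 + 4*t - 2 + 2*t^-1 - t^-2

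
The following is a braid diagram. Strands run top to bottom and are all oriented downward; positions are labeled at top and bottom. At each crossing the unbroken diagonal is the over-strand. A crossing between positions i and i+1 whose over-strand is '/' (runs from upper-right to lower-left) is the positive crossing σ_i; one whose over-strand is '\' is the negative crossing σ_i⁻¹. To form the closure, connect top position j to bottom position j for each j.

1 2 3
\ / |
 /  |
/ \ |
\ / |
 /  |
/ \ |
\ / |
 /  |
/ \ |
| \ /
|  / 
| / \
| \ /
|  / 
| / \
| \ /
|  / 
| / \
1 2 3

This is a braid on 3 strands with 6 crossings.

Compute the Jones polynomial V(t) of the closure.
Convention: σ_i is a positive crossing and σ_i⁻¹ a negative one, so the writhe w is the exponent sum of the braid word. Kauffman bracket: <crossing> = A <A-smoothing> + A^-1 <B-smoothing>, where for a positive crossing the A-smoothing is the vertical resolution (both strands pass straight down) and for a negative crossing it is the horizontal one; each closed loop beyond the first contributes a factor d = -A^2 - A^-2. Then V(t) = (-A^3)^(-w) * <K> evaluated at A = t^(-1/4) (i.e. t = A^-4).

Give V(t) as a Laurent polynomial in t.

t^8 - 2*t^7 + t^6 - 2*t^5 + 2*t^4 + t^2

Derivation:
Reading the diagram top to bottom ('/'-over between positions i,i+1 = s_i, '\'-over = s_i^-1): braid word = s1 s1 s1 s2 s2 s2.
Braid: s1 s1 s1 s2 s2 s2 on 3 strands, 6 crossings.
Writhe w = (#positive) - (#negative) = 6 - 0 = 6.
State-sum expansion of <K>. There are 2^6 = 64 states.
Smooth each crossing (0=||, 1=⌣⌢); contribution A^(Σ sign_k(1-2s_k)) * d^(L-1).
Tabulate the states by total A-exponent and number of loops L (A-exp: L × count):
  A^6: L=3 ×1
  A^4: L=2 ×6
  A^2: L=1 ×9, L=3 ×6
  A^0: L=2 ×18, L=4 ×2
  A^-2: L=3 ×15
  A^-4: L=4 ×6
  A^-6: L=5 ×1
Each group contributes A^e * Σ count * d^(L-1):
Powers of d = -A^2 - A^-2: d^2 = A^4 + 2 + A^-4; d^3 = -A^6 - 3*A^2 - 3*A^-2 - A^-6; d^4 = A^8 + 4*A^4 + 6 + 4*A^-4 + A^-8.
  A^6 * (d^2) = A^10 + 2*A^6 + A^2
  A^4 * (6*d) = -6*A^6 - 6*A^2
  A^2 * (9 + 6*d^2) = 6*A^6 + 21*A^2 + 6*A^-2
  A^0 * (18*d + 2*d^3) = -2*A^6 - 24*A^2 - 24*A^-2 - 2*A^-6
  A^-2 * (15*d^2) = 15*A^2 + 30*A^-2 + 15*A^-6
  A^-4 * (6*d^3) = -6*A^2 - 18*A^-2 - 18*A^-6 - 6*A^-10
  A^-6 * (d^4) = A^2 + 4*A^-2 + 6*A^-6 + 4*A^-10 + A^-14
Summing the groups: <K> = A^10 + 2*A^2 - 2*A^-2 + A^-6 - 2*A^-10 + A^-14
Normalise by the writhe: (-A^3)^(-w) = (-A^3)^(-6) = A^-18, so f(A) = A^-18 * <K> = A^-8 + 2*A^-16 - 2*A^-20 + A^-24 - 2*A^-28 + A^-32.
Substitute A = t^(-1/4), i.e. A^e → t^(-e/4): V(t) = t^8 - 2*t^7 + t^6 - 2*t^5 + 2*t^4 + t^2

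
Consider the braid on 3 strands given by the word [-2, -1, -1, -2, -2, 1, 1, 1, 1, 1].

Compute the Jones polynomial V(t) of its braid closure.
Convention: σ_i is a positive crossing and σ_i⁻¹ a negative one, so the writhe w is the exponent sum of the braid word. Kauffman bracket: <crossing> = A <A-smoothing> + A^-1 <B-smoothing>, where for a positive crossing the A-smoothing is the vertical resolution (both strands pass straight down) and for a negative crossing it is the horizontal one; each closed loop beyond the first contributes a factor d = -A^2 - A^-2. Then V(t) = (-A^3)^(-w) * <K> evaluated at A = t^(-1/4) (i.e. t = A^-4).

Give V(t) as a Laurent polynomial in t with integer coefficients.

Braid: s2^-1 s1^-1 s1^-1 s2^-1 s2^-1 s1 s1 s1 s1 s1 on 3 strands, 10 crossings.
Writhe w = (#positive) - (#negative) = 5 - 5 = 0.
State-sum expansion of <K>. There are 2^10 = 1024 states.
For each crossing: s=0 is the vertical smoothing, s=1 horizontal. Crossing k contributes A^(sign_k * (1 - 2*s_k)); loop factor d = -A^2 - A^-2.
Tabulate the states by total A-exponent and number of loops L (A-exp: L × count):
  A^10: L=4 ×1
  A^8: L=3 ×10
  A^6: L=2 ×29, L=4 ×16
  A^4: L=1 ×26, L=3 ×74, L=5 ×20
  A^2: L=2 ×90, L=4 ×105, L=6 ×15
  A^0: L=1 ×15, L=3 ×141, L=5 ×90, L=7 ×6
  A^-2: L=2 ×35, L=4 ×130, L=6 ×44, L=8 ×1
  A^-4: L=3 ×40, L=5 ×69, L=7 ×11
  A^-6: L=4 ×25, L=6 ×19, L=8 ×1
  A^-8: L=5 ×8, L=7 ×2
  A^-10: L=6 ×1
Each group contributes A^e * Σ count * d^(L-1):
Powers of d = -A^2 - A^-2: d^2 = A^4 + 2 + A^-4; d^3 = -A^6 - 3*A^2 - 3*A^-2 - A^-6; d^4 = A^8 + 4*A^4 + 6 + 4*A^-4 + A^-8; d^5 = -A^10 - 5*A^6 - 10*A^2 - 10*A^-2 - 5*A^-6 - A^-10; d^6 = A^12 + 6*A^8 + 15*A^4 + 20 + 15*A^-4 + 6*A^-8 + A^-12; d^7 = -A^14 - 7*A^10 - 21*A^6 - 35*A^2 - 35*A^-2 - 21*A^-6 - 7*A^-10 - A^-14.
  A^10 * (d^3) = -A^16 - 3*A^12 - 3*A^8 - A^4
  A^8 * (10*d^2) = 10*A^12 + 20*A^8 + 10*A^4
  A^6 * (29*d + 16*d^3) = -16*A^12 - 77*A^8 - 77*A^4 - 16
  A^4 * (26 + 74*d^2 + 20*d^4) = 20*A^12 + 154*A^8 + 294*A^4 + 154 + 20*A^-4
  A^2 * (90*d + 105*d^3 + 15*d^5) = -15*A^12 - 180*A^8 - 555*A^4 - 555 - 180*A^-4 - 15*A^-8
  A^0 * (15 + 141*d^2 + 90*d^4 + 6*d^6) = 6*A^12 + 126*A^8 + 591*A^4 + 957 + 591*A^-4 + 126*A^-8 + 6*A^-12
  A^-2 * (35*d + 130*d^3 + 44*d^5 + d^7) = -A^12 - 51*A^8 - 371*A^4 - 900 - 900*A^-4 - 371*A^-8 - 51*A^-12 - A^-16
  A^-4 * (40*d^2 + 69*d^4 + 11*d^6) = 11*A^8 + 135*A^4 + 481 + 714*A^-4 + 481*A^-8 + 135*A^-12 + 11*A^-16
  A^-6 * (25*d^3 + 19*d^5 + d^7) = -A^8 - 26*A^4 - 141 - 300*A^-4 - 300*A^-8 - 141*A^-12 - 26*A^-16 - A^-20
  A^-8 * (8*d^4 + 2*d^6) = 2*A^4 + 20 + 62*A^-4 + 88*A^-8 + 62*A^-12 + 20*A^-16 + 2*A^-20
  A^-10 * (d^5) = -1 - 5*A^-4 - 10*A^-8 - 10*A^-12 - 5*A^-16 - A^-20
Summing the groups: <K> = -A^16 + A^12 - A^8 + 2*A^4 - 1 + 2*A^-4 - A^-8 + A^-12 - A^-16
Normalise by the writhe: (-A^3)^(-w) = (-A^3)^(0) = 1, so f(A) = 1 * <K> = -A^16 + A^12 - A^8 + 2*A^4 - 1 + 2*A^-4 - A^-8 + A^-12 - A^-16.
Substitute A = t^(-1/4), i.e. A^e → t^(-e/4): V(t) = -t^4 + t^3 - t^2 + 2*t - 1 + 2*t^-1 - t^-2 + t^-3 - t^-4

Answer: -t^4 + t^3 - t^2 + 2*t - 1 + 2*t^-1 - t^-2 + t^-3 - t^-4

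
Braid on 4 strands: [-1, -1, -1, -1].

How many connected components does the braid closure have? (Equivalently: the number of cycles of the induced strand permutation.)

Track the strand permutation on 4 strands, starting from identity.
  step 1: s1^-1 swaps positions 1,2 -> [2 1 3 4]
  step 2: s1^-1 swaps positions 1,2 -> [1 2 3 4]
  step 3: s1^-1 swaps positions 1,2 -> [2 1 3 4]
  step 4: s1^-1 swaps positions 1,2 -> [1 2 3 4]
Final permutation (position -> original strand): [1 2 3 4]
Closure components = cycle count of this permutation = 4.

Answer: 4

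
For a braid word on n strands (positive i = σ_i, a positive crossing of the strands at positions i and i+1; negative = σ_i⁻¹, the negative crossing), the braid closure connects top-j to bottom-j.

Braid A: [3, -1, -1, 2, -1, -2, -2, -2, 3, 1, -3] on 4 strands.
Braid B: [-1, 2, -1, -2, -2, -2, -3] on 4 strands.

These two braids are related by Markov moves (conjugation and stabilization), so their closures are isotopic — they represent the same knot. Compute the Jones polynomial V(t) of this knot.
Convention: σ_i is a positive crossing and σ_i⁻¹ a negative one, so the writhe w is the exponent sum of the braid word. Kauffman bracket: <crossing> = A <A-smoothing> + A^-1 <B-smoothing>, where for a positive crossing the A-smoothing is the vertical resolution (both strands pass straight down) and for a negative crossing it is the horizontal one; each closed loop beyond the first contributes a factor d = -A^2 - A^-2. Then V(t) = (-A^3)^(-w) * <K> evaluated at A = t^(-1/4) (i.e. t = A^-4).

t^-1 - t^-2 + 2*t^-3 - t^-4 + t^-5 - t^-6

Derivation:
Markov-equivalent braids have isotopic closures, hence identical knot invariants. Strip the Markov moves from each word to reach a common short braid β, then compute V(t) once on β.
Braid A: s3 s1^-1 s1^-1 s2 s1^-1 s2^-1 s2^-1 s2^-1 s3 s1 s3^-1 on 4 strands reduces by inverse Markov moves (closure unchanged at each step):
  Deconjugate: the word is γ·β·γ⁻¹ with γ = s3 s1^-1 (prefix) and γ⁻¹ = s1 s3^-1 (suffix); strip both.
  Destabilize: the word has the form β·s3 where s3 occurs only as the final letter (β ∈ B_3); drop it and the last strand → 3 strands.
Reduced to β = s1^-1 s2 s1^-1 s2^-1 s2^-1 s2^-1 on 3 strands, 6 crossings.
Braid B: s1^-1 s2 s1^-1 s2^-1 s2^-1 s2^-1 s3^-1 on 4 strands reduces by inverse Markov moves (closure unchanged at each step):
  Destabilize: the word has the form β·s3^-1 where s3^-1 occurs only as the final letter (β ∈ B_3); drop it and the last strand → 3 strands.
Reduced to β = s1^-1 s2 s1^-1 s2^-1 s2^-1 s2^-1 on 3 strands, 6 crossings.
Both give the same β = s1^-1 s2 s1^-1 s2^-1 s2^-1 s2^-1 on 3 strands, so one state sum suffices:
Braid: s1^-1 s2 s1^-1 s2^-1 s2^-1 s2^-1 on 3 strands, 6 crossings.
Writhe w = (#positive) - (#negative) = 1 - 5 = -4.
Computing the Kauffman bracket via state sum. There are 2^6 = 64 states.
For each crossing: s=0 is the vertical smoothing, s=1 horizontal. Crossing k contributes A^(sign_k * (1 - 2*s_k)); loop factor d = -A^2 - A^-2.
Tabulate the states by total A-exponent and number of loops L (A-exp: L × count):
  A^6: L=4 ×1
  A^4: L=3 ×6
  A^2: L=2 ×12, L=4 ×3
  A^0: L=1 ×9, L=3 ×10, L=5 ×1
  A^-2: L=2 ×12, L=4 ×3
  A^-4: L=1 ×2, L=3 ×4
  A^-6: L=2 ×1
Each group contributes A^e * Σ count * d^(L-1):
Powers of d = -A^2 - A^-2: d^2 = A^4 + 2 + A^-4; d^3 = -A^6 - 3*A^2 - 3*A^-2 - A^-6; d^4 = A^8 + 4*A^4 + 6 + 4*A^-4 + A^-8.
  A^6 * (d^3) = -A^12 - 3*A^8 - 3*A^4 - 1
  A^4 * (6*d^2) = 6*A^8 + 12*A^4 + 6
  A^2 * (12*d + 3*d^3) = -3*A^8 - 21*A^4 - 21 - 3*A^-4
  A^0 * (9 + 10*d^2 + d^4) = A^8 + 14*A^4 + 35 + 14*A^-4 + A^-8
  A^-2 * (12*d + 3*d^3) = -3*A^4 - 21 - 21*A^-4 - 3*A^-8
  A^-4 * (2 + 4*d^2) = 4 + 10*A^-4 + 4*A^-8
  A^-6 * (d) = -A^-4 - A^-8
Summing the groups: <K> = -A^12 + A^8 - A^4 + 2 - A^-4 + A^-8
Normalise by the writhe: (-A^3)^(-w) = (-A^3)^(4) = A^12, so f(A) = A^12 * <K> = -A^24 + A^20 - A^16 + 2*A^12 - A^8 + A^4.
Substitute A = t^(-1/4), i.e. A^e → t^(-e/4): V(t) = t^-1 - t^-2 + 2*t^-3 - t^-4 + t^-5 - t^-6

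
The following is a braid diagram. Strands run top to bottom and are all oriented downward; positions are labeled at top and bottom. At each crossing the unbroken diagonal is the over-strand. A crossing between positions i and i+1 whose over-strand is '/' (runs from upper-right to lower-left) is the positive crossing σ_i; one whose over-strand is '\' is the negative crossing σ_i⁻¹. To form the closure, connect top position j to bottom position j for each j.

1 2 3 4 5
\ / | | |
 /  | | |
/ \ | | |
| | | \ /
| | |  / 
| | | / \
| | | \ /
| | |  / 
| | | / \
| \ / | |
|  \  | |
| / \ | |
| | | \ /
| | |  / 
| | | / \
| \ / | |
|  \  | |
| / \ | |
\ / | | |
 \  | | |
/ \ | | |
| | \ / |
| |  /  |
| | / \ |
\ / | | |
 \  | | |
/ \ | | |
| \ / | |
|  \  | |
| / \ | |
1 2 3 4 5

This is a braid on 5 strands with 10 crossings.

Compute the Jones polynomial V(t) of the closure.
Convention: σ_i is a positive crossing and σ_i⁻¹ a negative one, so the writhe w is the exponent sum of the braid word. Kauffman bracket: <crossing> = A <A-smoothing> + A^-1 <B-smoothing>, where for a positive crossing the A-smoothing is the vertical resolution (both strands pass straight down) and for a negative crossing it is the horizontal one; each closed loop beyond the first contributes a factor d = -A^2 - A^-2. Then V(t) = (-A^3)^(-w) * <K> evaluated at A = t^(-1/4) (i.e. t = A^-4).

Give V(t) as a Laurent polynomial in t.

-t^3 + 2*t^2 - 3*t + 4 - 3*t^-1 + 4*t^-2 - 2*t^-3 + t^-4 - t^-5

Derivation:
Reading the diagram top to bottom ('/'-over between positions i,i+1 = s_i, '\'-over = s_i^-1): braid word = s1 s4 s4 s2^-1 s4 s2^-1 s1^-1 s3 s1^-1 s2^-1.
Braid: s1 s4 s4 s2^-1 s4 s2^-1 s1^-1 s3 s1^-1 s2^-1 on 5 strands, 10 crossings.
Writhe w = (#positive) - (#negative) = 5 - 5 = 0.
State-sum expansion of <K>. There are 2^10 = 1024 states.
For each crossing: s=0 is the vertical smoothing, s=1 horizontal. Crossing k contributes A^(sign_k * (1 - 2*s_k)); loop factor d = -A^2 - A^-2.
Tabulate the states by total A-exponent and number of loops L (A-exp: L × count):
  A^10: L=6 ×1
  A^8: L=5 ×10
  A^6: L=4 ×40, L=6 ×5
  A^4: L=3 ×80, L=5 ×39, L=7 ×1
  A^2: L=2 ×79, L=4 ×117, L=6 ×14
  A^0: L=1 ×30, L=3 ×158, L=5 ×62, L=7 ×2
  A^-2: L=2 ×84, L=4 ×111, L=6 ×15
  A^-4: L=1 ×9, L=3 ×74, L=5 ×36, L=7 ×1
  A^-6: L=2 ×12, L=4 ×29, L=6 ×4
  A^-8: L=3 ×6, L=5 ×4
  A^-10: L=4 ×1
Each group contributes A^e * Σ count * d^(L-1):
Powers of d = -A^2 - A^-2: d^2 = A^4 + 2 + A^-4; d^3 = -A^6 - 3*A^2 - 3*A^-2 - A^-6; d^4 = A^8 + 4*A^4 + 6 + 4*A^-4 + A^-8; d^5 = -A^10 - 5*A^6 - 10*A^2 - 10*A^-2 - 5*A^-6 - A^-10; d^6 = A^12 + 6*A^8 + 15*A^4 + 20 + 15*A^-4 + 6*A^-8 + A^-12.
  A^10 * (d^5) = -A^20 - 5*A^16 - 10*A^12 - 10*A^8 - 5*A^4 - 1
  A^8 * (10*d^4) = 10*A^16 + 40*A^12 + 60*A^8 + 40*A^4 + 10
  A^6 * (40*d^3 + 5*d^5) = -5*A^16 - 65*A^12 - 170*A^8 - 170*A^4 - 65 - 5*A^-4
  A^4 * (80*d^2 + 39*d^4 + d^6) = A^16 + 45*A^12 + 251*A^8 + 414*A^4 + 251 + 45*A^-4 + A^-8
  A^2 * (79*d + 117*d^3 + 14*d^5) = -14*A^12 - 187*A^8 - 570*A^4 - 570 - 187*A^-4 - 14*A^-8
  A^0 * (30 + 158*d^2 + 62*d^4 + 2*d^6) = 2*A^12 + 74*A^8 + 436*A^4 + 758 + 436*A^-4 + 74*A^-8 + 2*A^-12
  A^-2 * (84*d + 111*d^3 + 15*d^5) = -15*A^8 - 186*A^4 - 567 - 567*A^-4 - 186*A^-8 - 15*A^-12
  A^-4 * (9 + 74*d^2 + 36*d^4 + d^6) = A^8 + 42*A^4 + 233 + 393*A^-4 + 233*A^-8 + 42*A^-12 + A^-16
  A^-6 * (12*d + 29*d^3 + 4*d^5) = -4*A^4 - 49 - 139*A^-4 - 139*A^-8 - 49*A^-12 - 4*A^-16
  A^-8 * (6*d^2 + 4*d^4) = 4 + 22*A^-4 + 36*A^-8 + 22*A^-12 + 4*A^-16
  A^-10 * (d^3) = -A^-4 - 3*A^-8 - 3*A^-12 - A^-16
Summing the groups: <K> = -A^20 + A^16 - 2*A^12 + 4*A^8 - 3*A^4 + 4 - 3*A^-4 + 2*A^-8 - A^-12
Normalise by the writhe: (-A^3)^(-w) = (-A^3)^(0) = 1, so f(A) = 1 * <K> = -A^20 + A^16 - 2*A^12 + 4*A^8 - 3*A^4 + 4 - 3*A^-4 + 2*A^-8 - A^-12.
Substitute A = t^(-1/4), i.e. A^e → t^(-e/4): V(t) = -t^3 + 2*t^2 - 3*t + 4 - 3*t^-1 + 4*t^-2 - 2*t^-3 + t^-4 - t^-5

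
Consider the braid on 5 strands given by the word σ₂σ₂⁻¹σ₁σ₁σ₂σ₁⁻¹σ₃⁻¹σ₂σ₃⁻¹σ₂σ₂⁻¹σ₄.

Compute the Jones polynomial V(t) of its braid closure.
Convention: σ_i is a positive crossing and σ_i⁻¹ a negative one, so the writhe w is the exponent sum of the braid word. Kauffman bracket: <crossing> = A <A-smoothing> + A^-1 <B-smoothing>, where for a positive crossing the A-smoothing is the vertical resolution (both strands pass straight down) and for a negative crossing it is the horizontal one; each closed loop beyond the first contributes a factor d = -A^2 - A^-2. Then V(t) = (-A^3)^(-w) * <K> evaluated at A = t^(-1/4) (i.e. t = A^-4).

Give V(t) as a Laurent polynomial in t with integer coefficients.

t^4 - t^3 + t^2 - 2*t + 2 - t^-1 + t^-2

Derivation:
The presented braid s2 s2^-1 s1 s1 s2 s1^-1 s3^-1 s2 s3^-1 s2 s2^-1 s4 on 5 strands reduces by inverse Markov moves (closure unchanged at each step):
  Destabilize: the word has the form β·s4 where s4 occurs only as the final letter (β ∈ B_4); drop it and the last strand → 4 strands.
  Deconjugate: the word is γ·β·γ⁻¹ with γ = s2 s2^-1 (prefix) and γ⁻¹ = s2 s2^-1 (suffix); strip both.
Reduced to β = s1 s1 s2 s1^-1 s3^-1 s2 s3^-1 on 4 strands, 7 crossings.
Compute on β:
Braid: s1 s1 s2 s1^-1 s3^-1 s2 s3^-1 on 4 strands, 7 crossings.
Writhe w = (#positive) - (#negative) = 4 - 3 = 1.
Enumerate smoothing states for the bracket polynomial. There are 2^7 = 128 states.
For each crossing: s=0 is the vertical smoothing, s=1 horizontal. Crossing k contributes A^(sign_k * (1 - 2*s_k)); loop factor d = -A^2 - A^-2.
Tabulate the states by total A-exponent and number of loops L (A-exp: L × count):
  A^7: L=3 ×1
  A^5: L=2 ×4, L=4 ×3
  A^3: L=1 ×5, L=3 ×15, L=5 ×1
  A^1: L=2 ×27, L=4 ×8
  A^-1: L=1 ×14, L=3 ×20, L=5 ×1
  A^-3: L=2 ×17, L=4 ×4
  A^-5: L=3 ×7
  A^-7: L=4 ×1
Each group contributes A^e * Σ count * d^(L-1):
Powers of d = -A^2 - A^-2: d^2 = A^4 + 2 + A^-4; d^3 = -A^6 - 3*A^2 - 3*A^-2 - A^-6; d^4 = A^8 + 4*A^4 + 6 + 4*A^-4 + A^-8.
  A^7 * (d^2) = A^11 + 2*A^7 + A^3
  A^5 * (4*d + 3*d^3) = -3*A^11 - 13*A^7 - 13*A^3 - 3*A^-1
  A^3 * (5 + 15*d^2 + d^4) = A^11 + 19*A^7 + 41*A^3 + 19*A^-1 + A^-5
  A^1 * (27*d + 8*d^3) = -8*A^7 - 51*A^3 - 51*A^-1 - 8*A^-5
  A^-1 * (14 + 20*d^2 + d^4) = A^7 + 24*A^3 + 60*A^-1 + 24*A^-5 + A^-9
  A^-3 * (17*d + 4*d^3) = -4*A^3 - 29*A^-1 - 29*A^-5 - 4*A^-9
  A^-5 * (7*d^2) = 7*A^-1 + 14*A^-5 + 7*A^-9
  A^-7 * (d^3) = -A^-1 - 3*A^-5 - 3*A^-9 - A^-13
Summing the groups: <K> = -A^11 + A^7 - 2*A^3 + 2*A^-1 - A^-5 + A^-9 - A^-13
Normalise by the writhe: (-A^3)^(-w) = (-A^3)^(-1) = -A^-3, so f(A) = -A^-3 * <K> = A^8 - A^4 + 2 - 2*A^-4 + A^-8 - A^-12 + A^-16.
Substitute A = t^(-1/4), i.e. A^e → t^(-e/4): V(t) = t^4 - t^3 + t^2 - 2*t + 2 - t^-1 + t^-2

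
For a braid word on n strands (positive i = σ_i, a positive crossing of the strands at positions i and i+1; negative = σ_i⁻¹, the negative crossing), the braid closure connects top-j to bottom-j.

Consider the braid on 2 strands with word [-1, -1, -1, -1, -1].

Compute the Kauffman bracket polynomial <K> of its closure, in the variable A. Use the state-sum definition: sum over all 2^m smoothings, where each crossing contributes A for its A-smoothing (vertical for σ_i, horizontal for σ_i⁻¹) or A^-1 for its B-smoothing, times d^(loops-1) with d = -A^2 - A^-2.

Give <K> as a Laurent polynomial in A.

A^13 - A^9 + A^5 - A - A^-7

Derivation:
Braid: s1^-1 s1^-1 s1^-1 s1^-1 s1^-1 on 2 strands, 5 crossings.
Writhe w = (#positive) - (#negative) = 0 - 5 = -5.
State-sum expansion of <K>. There are 2^5 = 32 states.
For each crossing: s=0 is the vertical smoothing, s=1 horizontal. Crossing k contributes A^(sign_k * (1 - 2*s_k)); loop factor d = -A^2 - A^-2.
  state 00000: A-exp=-5, loops=2, term = A^-5 * d^1
  state 00001: A-exp=-3, loops=1, term = A^-3 * d^0
  state 00010: A-exp=-3, loops=1, term = A^-3 * d^0
  state 00011: A-exp=-1, loops=2, term = A^-1 * d^1
  state 00100: A-exp=-3, loops=1, term = A^-3 * d^0
  state 00101: A-exp=-1, loops=2, term = A^-1 * d^1
  state 00110: A-exp=-1, loops=2, term = A^-1 * d^1
  state 00111: A-exp=+1, loops=3, term = A^1 * d^2
  state 01000: A-exp=-3, loops=1, term = A^-3 * d^0
  state 01001: A-exp=-1, loops=2, term = A^-1 * d^1
  state 01010: A-exp=-1, loops=2, term = A^-1 * d^1
  state 01011: A-exp=+1, loops=3, term = A^1 * d^2
  state 01100: A-exp=-1, loops=2, term = A^-1 * d^1
  state 01101: A-exp=+1, loops=3, term = A^1 * d^2
  state 01110: A-exp=+1, loops=3, term = A^1 * d^2
  state 01111: A-exp=+3, loops=4, term = A^3 * d^3
  state 10000: A-exp=-3, loops=1, term = A^-3 * d^0
  state 10001: A-exp=-1, loops=2, term = A^-1 * d^1
  state 10010: A-exp=-1, loops=2, term = A^-1 * d^1
  state 10011: A-exp=+1, loops=3, term = A^1 * d^2
  state 10100: A-exp=-1, loops=2, term = A^-1 * d^1
  state 10101: A-exp=+1, loops=3, term = A^1 * d^2
  state 10110: A-exp=+1, loops=3, term = A^1 * d^2
  state 10111: A-exp=+3, loops=4, term = A^3 * d^3
  state 11000: A-exp=-1, loops=2, term = A^-1 * d^1
  state 11001: A-exp=+1, loops=3, term = A^1 * d^2
  state 11010: A-exp=+1, loops=3, term = A^1 * d^2
  state 11011: A-exp=+3, loops=4, term = A^3 * d^3
  state 11100: A-exp=+1, loops=3, term = A^1 * d^2
  state 11101: A-exp=+3, loops=4, term = A^3 * d^3
  state 11110: A-exp=+3, loops=4, term = A^3 * d^3
  state 11111: A-exp=+5, loops=5, term = A^5 * d^4
Collect the terms by A-exponent (count of states per loop number):
Powers of d = -A^2 - A^-2: d^2 = A^4 + 2 + A^-4; d^3 = -A^6 - 3*A^2 - 3*A^-2 - A^-6; d^4 = A^8 + 4*A^4 + 6 + 4*A^-4 + A^-8.
  A^5 * (d^4) = A^13 + 4*A^9 + 6*A^5 + 4*A + A^-3
  A^3 * (5*d^3) = -5*A^9 - 15*A^5 - 15*A - 5*A^-3
  A^1 * (10*d^2) = 10*A^5 + 20*A + 10*A^-3
  A^-1 * (10*d) = -10*A - 10*A^-3
  A^-3 * (5) = 5*A^-3
  A^-5 * (d) = -A^-3 - A^-7
Summing the groups: <K> = A^13 - A^9 + A^5 - A - A^-7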